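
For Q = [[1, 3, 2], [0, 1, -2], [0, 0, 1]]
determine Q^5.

[[1, 15, -50], [0, 1, -10], [0, 0, 1]]

Q = I + N where N = [[0, 3, 2], [0, 0, -2], [0, 0, 0]] is strictly upper-triangular, so N^3 = 0.
(I + N)^5 = I + 5·N + 10·N^2 = [[1, 15, -50], [0, 1, -10], [0, 0, 1]].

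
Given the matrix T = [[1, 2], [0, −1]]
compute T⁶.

[[1, 0], [0, 1]]

T² = I (check: tr T = 0 and det T = −1), so T⁶ = I since 6 is even.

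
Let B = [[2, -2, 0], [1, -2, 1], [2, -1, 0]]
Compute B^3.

[[0, -2, 0], [1, -4, 1], [2, -1, -2]]

B^2 = [[2, 0, -2], [2, 1, -2], [3, -2, -1]]
B^3 = [[0, -2, 0], [1, -4, 1], [2, -1, -2]]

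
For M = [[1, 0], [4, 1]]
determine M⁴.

[[1, 0], [16, 1]]

M = I + N where N = [[0, 0], [4, 0]] is strictly lower-triangular, so N² = 0.
(I + N)⁴ = I + 4·N = [[1, 0], [16, 1]].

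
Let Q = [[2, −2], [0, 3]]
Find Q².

[[4, −10], [0, 9]]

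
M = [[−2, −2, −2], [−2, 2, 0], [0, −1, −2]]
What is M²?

[[8, 2, 8], [0, 8, 4], [2, 0, 4]]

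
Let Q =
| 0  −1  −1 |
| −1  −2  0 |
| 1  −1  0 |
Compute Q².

[[0, 3, 0], [2, 5, 1], [1, 1, −1]]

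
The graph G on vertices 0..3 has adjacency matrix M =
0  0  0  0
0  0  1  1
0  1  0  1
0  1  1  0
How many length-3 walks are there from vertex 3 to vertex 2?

3

The number of length-3 walks from vertex 3 to vertex 2 is entry (3,2) of M³, where M is the adjacency matrix.
M² = [[0, 0, 0, 0], [0, 2, 1, 1], [0, 1, 2, 1], [0, 1, 1, 2]]
M³ = [[0, 0, 0, 0], [0, 2, 3, 3], [0, 3, 2, 3], [0, 3, 3, 2]]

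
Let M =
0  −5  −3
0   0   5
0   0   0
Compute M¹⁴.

M is strictly triangular, hence nilpotent: M³ = 0, so M¹⁴ = 0.

[[0, 0, 0], [0, 0, 0], [0, 0, 0]]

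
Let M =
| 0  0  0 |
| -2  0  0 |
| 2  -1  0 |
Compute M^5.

M is strictly triangular, hence nilpotent: M^3 = 0, so M^5 = 0.

[[0, 0, 0], [0, 0, 0], [0, 0, 0]]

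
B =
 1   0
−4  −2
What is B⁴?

[[1, 0], [20, 16]]

B² = [[1, 0], [4, 4]]
B³ = [[1, 0], [−12, −8]]
B⁴ = [[1, 0], [20, 16]]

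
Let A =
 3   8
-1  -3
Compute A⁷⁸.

[[1, 0], [0, 1]]

A² = I (check: tr A = 0 and det A = -1), so A⁷⁸ = I since 78 is even.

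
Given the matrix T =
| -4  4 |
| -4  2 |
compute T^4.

T^2 = [[0, -8], [8, -12]]
T^3 = [[32, -16], [16, 8]]
T^4 = [[-64, 96], [-96, 80]]

[[-64, 96], [-96, 80]]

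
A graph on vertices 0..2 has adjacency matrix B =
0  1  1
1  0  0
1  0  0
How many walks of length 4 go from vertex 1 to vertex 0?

The number of length-4 walks from vertex 1 to vertex 0 is entry (1,0) of B⁴, where B is the adjacency matrix.
B² = [[2, 0, 0], [0, 1, 1], [0, 1, 1]]
B³ = [[0, 2, 2], [2, 0, 0], [2, 0, 0]]
B⁴ = [[4, 0, 0], [0, 2, 2], [0, 2, 2]]

0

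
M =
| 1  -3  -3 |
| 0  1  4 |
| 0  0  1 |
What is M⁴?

[[1, -12, -84], [0, 1, 16], [0, 0, 1]]

M = I + N where N = [[0, -3, -3], [0, 0, 4], [0, 0, 0]] is strictly upper-triangular, so N³ = 0.
(I + N)⁴ = I + 4·N + 6·N² = [[1, -12, -84], [0, 1, 16], [0, 0, 1]].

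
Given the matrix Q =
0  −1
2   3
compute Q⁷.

tr Q = 3 and det Q = 2, so the characteristic polynomial is λ² − (3)λ + (2) with roots 2 and 1.
Eigenvectors give P = [[−1, −1], [2, 1]] with P⁻¹ = [[1, 1], [−2, −1]], and Q = P·diag(2, 1)·P⁻¹.
Then Q⁷ = P·diag(128, 1)·P⁻¹ = [[−128, −1], [256, 1]] · [[1, 1], [−2, −1]] = [[−126, −127], [254, 255]].

[[−126, −127], [254, 255]]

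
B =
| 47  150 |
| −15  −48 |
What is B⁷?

tr B = −1 and det B = −6, so the characteristic polynomial is λ² − (−1)λ + (−6) with roots 2 and −3.
Eigenvectors give P = [[10, −3], [−3, 1]] with P⁻¹ = [[1, 3], [3, 10]], and B = P·diag(2, −3)·P⁻¹.
Then B⁷ = P·diag(128, −2187)·P⁻¹ = [[1280, 6561], [−384, −2187]] · [[1, 3], [3, 10]] = [[20963, 69450], [−6945, −23022]].

[[20963, 69450], [−6945, −23022]]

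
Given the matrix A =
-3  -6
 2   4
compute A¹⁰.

A² = A (a projection; rank 1, trace 1), so A¹⁰ = A.

[[-3, -6], [2, 4]]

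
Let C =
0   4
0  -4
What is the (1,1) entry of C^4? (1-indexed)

C^2 = [[0, -16], [0, 16]]
C^3 = [[0, 64], [0, -64]]
C^4 = [[0, -256], [0, 256]]

0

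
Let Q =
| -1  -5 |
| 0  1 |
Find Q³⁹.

[[-1, -5], [0, 1]]

Q² = I (check: tr Q = 0 and det Q = -1), so Q³⁹ = Q since 39 is odd.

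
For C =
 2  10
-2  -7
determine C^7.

[[8108, 20590], [-4118, -10423]]

tr C = -5 and det C = 6, so the characteristic polynomial is λ² − (-5)λ + (6) with roots -2 and -3.
Eigenvectors give P = [[5, -2], [-2, 1]] with P⁻¹ = [[1, 2], [2, 5]], and C = P·diag(-2, -3)·P⁻¹.
Then C^7 = P·diag(-128, -2187)·P⁻¹ = [[-640, 4374], [256, -2187]] · [[1, 2], [2, 5]] = [[8108, 20590], [-4118, -10423]].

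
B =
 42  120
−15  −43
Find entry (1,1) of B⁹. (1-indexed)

162072

tr B = −1 and det B = −6, so the characteristic polynomial is λ² − (−1)λ + (−6) with roots −3 and 2.
Eigenvectors give P = [[8, −3], [−3, 1]] with P⁻¹ = [[−1, −3], [−3, −8]], and B = P·diag(−3, 2)·P⁻¹.
Then B⁹ = P·diag(−19683, 512)·P⁻¹ = [[−157464, −1536], [59049, 512]] · [[−1, −3], [−3, −8]] = [[162072, 484680], [−60585, −181243]].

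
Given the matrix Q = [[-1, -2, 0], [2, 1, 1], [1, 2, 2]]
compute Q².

[[-3, 0, -2], [1, -1, 3], [5, 4, 6]]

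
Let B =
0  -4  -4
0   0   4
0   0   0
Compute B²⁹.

B is strictly triangular, hence nilpotent: B³ = 0, so B²⁹ = 0.

[[0, 0, 0], [0, 0, 0], [0, 0, 0]]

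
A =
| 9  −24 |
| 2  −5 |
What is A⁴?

[[321, −960], [80, −239]]

tr A = 4 and det A = 3, so the characteristic polynomial is λ² − (4)λ + (3) with roots 3 and 1.
Eigenvectors give P = [[−4, 3], [−1, 1]] with P⁻¹ = [[−1, 3], [−1, 4]], and A = P·diag(3, 1)·P⁻¹.
Then A⁴ = P·diag(81, 1)·P⁻¹ = [[−324, 3], [−81, 1]] · [[−1, 3], [−1, 4]] = [[321, −960], [80, −239]].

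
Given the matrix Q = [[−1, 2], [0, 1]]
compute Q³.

[[−1, 2], [0, 1]]

Q² = I (check: tr Q = 0 and det Q = −1), so Q³ = Q since 3 is odd.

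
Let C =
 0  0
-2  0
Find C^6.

C is strictly triangular, hence nilpotent: C^2 = 0, so C^6 = 0.

[[0, 0], [0, 0]]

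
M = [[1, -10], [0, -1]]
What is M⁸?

M² = I (check: tr M = 0 and det M = -1), so M⁸ = I since 8 is even.

[[1, 0], [0, 1]]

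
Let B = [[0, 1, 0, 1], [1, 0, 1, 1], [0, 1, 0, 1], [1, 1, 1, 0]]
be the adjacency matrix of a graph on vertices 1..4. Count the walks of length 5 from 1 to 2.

The number of length-5 walks from vertex 1 to vertex 2 is entry (1,2) of B⁵, where B is the adjacency matrix.
B² = [[2, 1, 2, 1], [1, 3, 1, 2], [2, 1, 2, 1], [1, 2, 1, 3]]
B³ = [[2, 5, 2, 5], [5, 4, 5, 5], [2, 5, 2, 5], [5, 5, 5, 4]]
B⁴ = [[10, 9, 10, 9], [9, 15, 9, 14], [10, 9, 10, 9], [9, 14, 9, 15]]
B⁵ = [[18, 29, 18, 29], [29, 32, 29, 33], [18, 29, 18, 29], [29, 33, 29, 32]]

29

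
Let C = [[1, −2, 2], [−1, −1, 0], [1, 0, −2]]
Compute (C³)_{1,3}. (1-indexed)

C² = [[5, 0, −2], [0, 3, −2], [−1, −2, 6]]
C³ = [[3, −10, 14], [−5, −3, 4], [7, 4, −14]]

14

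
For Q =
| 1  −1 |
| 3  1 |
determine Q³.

[[−8, 0], [0, −8]]

Q² = [[−2, −2], [6, −2]]
Q³ = [[−8, 0], [0, −8]]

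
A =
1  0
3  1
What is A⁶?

[[1, 0], [18, 1]]

A = I + N where N = [[0, 0], [3, 0]] is strictly lower-triangular, so N² = 0.
(I + N)⁶ = I + 6·N = [[1, 0], [18, 1]].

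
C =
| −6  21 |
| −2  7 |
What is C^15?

C² = C (a projection; rank 1, trace 1), so C^15 = C.

[[−6, 21], [−2, 7]]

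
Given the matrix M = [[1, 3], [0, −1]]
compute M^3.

M² = I (check: tr M = 0 and det M = −1), so M^3 = M since 3 is odd.

[[1, 3], [0, −1]]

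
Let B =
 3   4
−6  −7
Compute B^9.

tr B = −4 and det B = 3, so the characteristic polynomial is λ² − (−4)λ + (3) with roots −3 and −1.
Eigenvectors give P = [[2, 1], [−3, −1]] with P⁻¹ = [[−1, −1], [3, 2]], and B = P·diag(−3, −1)·P⁻¹.
Then B^9 = P·diag(−19683, −1)·P⁻¹ = [[−39366, −1], [59049, 1]] · [[−1, −1], [3, 2]] = [[39363, 39364], [−59046, −59047]].

[[39363, 39364], [−59046, −59047]]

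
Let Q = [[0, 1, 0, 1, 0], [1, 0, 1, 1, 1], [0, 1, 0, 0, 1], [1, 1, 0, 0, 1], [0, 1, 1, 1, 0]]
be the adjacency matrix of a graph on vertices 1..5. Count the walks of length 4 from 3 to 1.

9

The number of length-4 walks from vertex 3 to vertex 1 is entry (3,1) of Q⁴, where Q is the adjacency matrix.
Q² = [[2, 1, 1, 1, 2], [1, 4, 1, 2, 2], [1, 1, 2, 2, 1], [1, 2, 2, 3, 1], [2, 2, 1, 1, 3]]
Q³ = [[2, 6, 3, 5, 3], [6, 6, 6, 7, 7], [3, 6, 2, 3, 5], [5, 7, 3, 4, 7], [3, 7, 5, 7, 4]]
Q⁴ = [[11, 13, 9, 11, 14], [13, 26, 13, 19, 19], [9, 13, 11, 14, 11], [11, 19, 14, 19, 14], [14, 19, 11, 14, 19]]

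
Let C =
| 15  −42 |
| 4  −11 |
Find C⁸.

tr C = 4 and det C = 3, so the characteristic polynomial is λ² − (4)λ + (3) with roots 1 and 3.
Eigenvectors give P = [[−3, 7], [−1, 2]] with P⁻¹ = [[2, −7], [1, −3]], and C = P·diag(1, 3)·P⁻¹.
Then C⁸ = P·diag(1, 6561)·P⁻¹ = [[−3, 45927], [−1, 13122]] · [[2, −7], [1, −3]] = [[45921, −137760], [13120, −39359]].

[[45921, −137760], [13120, −39359]]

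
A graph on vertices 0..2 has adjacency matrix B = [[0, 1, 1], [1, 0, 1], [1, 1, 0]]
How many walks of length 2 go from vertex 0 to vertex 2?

1

The number of length-2 walks from vertex 0 to vertex 2 is entry (0,2) of B², where B is the adjacency matrix.
B² = [[2, 1, 1], [1, 2, 1], [1, 1, 2]]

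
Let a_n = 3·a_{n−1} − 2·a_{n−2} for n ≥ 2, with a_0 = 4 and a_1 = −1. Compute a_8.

−1271

With companion matrix B = [[3, −2], [1, 0]], [a_n, a_{n−1}]ᵀ = B·[a_{n−1}, a_{n−2}]ᵀ, so [a_8, a_7]ᵀ = B^7·[a_1, a_0]ᵀ.
B^7 = [[255, −254], [127, −126]], giving [a_8, a_7]ᵀ = [[−1271], [−631]].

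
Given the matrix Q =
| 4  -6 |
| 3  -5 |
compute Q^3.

tr Q = -1 and det Q = -2, so the characteristic polynomial is λ² − (-1)λ + (-2) with roots -2 and 1.
Eigenvectors give P = [[1, 2], [1, 1]] with P⁻¹ = [[-1, 2], [1, -1]], and Q = P·diag(-2, 1)·P⁻¹.
Then Q^3 = P·diag(-8, 1)·P⁻¹ = [[-8, 2], [-8, 1]] · [[-1, 2], [1, -1]] = [[10, -18], [9, -17]].

[[10, -18], [9, -17]]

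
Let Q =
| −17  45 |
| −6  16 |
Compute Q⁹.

[[−3077, 7695], [−1026, 2566]]

tr Q = −1 and det Q = −2, so the characteristic polynomial is λ² − (−1)λ + (−2) with roots −2 and 1.
Eigenvectors give P = [[3, −5], [1, −2]] with P⁻¹ = [[2, −5], [1, −3]], and Q = P·diag(−2, 1)·P⁻¹.
Then Q⁹ = P·diag(−512, 1)·P⁻¹ = [[−1536, −5], [−512, −2]] · [[2, −5], [1, −3]] = [[−3077, 7695], [−1026, 2566]].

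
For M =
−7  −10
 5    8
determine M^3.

tr M = 1 and det M = −6, so the characteristic polynomial is λ² − (1)λ + (−6) with roots 3 and −2.
Eigenvectors give P = [[−1, 2], [1, −1]] with P⁻¹ = [[1, 2], [1, 1]], and M = P·diag(3, −2)·P⁻¹.
Then M^3 = P·diag(27, −8)·P⁻¹ = [[−27, −16], [27, 8]] · [[1, 2], [1, 1]] = [[−43, −70], [35, 62]].

[[−43, −70], [35, 62]]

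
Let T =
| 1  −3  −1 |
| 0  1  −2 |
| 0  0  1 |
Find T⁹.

T = I + N where N = [[0, −3, −1], [0, 0, −2], [0, 0, 0]] is strictly upper-triangular, so N³ = 0.
(I + N)⁹ = I + 9·N + 36·N² = [[1, −27, 207], [0, 1, −18], [0, 0, 1]].

[[1, −27, 207], [0, 1, −18], [0, 0, 1]]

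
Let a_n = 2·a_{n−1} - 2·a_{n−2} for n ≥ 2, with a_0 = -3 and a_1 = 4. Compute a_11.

With companion matrix Q = [[2, -2], [1, 0]], [a_n, a_{n−1}]ᵀ = Q·[a_{n−1}, a_{n−2}]ᵀ, so [a_11, a_10]ᵀ = Q¹⁰·[a_1, a_0]ᵀ.
Q¹⁰ = [[32, -64], [32, -32]], giving [a_11, a_10]ᵀ = [[320], [224]].

320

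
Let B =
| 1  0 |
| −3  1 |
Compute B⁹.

[[1, 0], [−27, 1]]

B = I + N where N = [[0, 0], [−3, 0]] is strictly lower-triangular, so N² = 0.
(I + N)⁹ = I + 9·N = [[1, 0], [−27, 1]].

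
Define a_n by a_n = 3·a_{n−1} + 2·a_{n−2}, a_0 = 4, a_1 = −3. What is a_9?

−16857

With companion matrix B = [[3, 2], [1, 0]], [a_n, a_{n−1}]ᵀ = B·[a_{n−1}, a_{n−2}]ᵀ, so [a_9, a_8]ᵀ = B^8·[a_1, a_0]ᵀ.
B^8 = [[22363, 12558], [6279, 3526]], giving [a_9, a_8]ᵀ = [[−16857], [−4733]].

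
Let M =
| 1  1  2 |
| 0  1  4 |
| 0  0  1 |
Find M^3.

[[1, 3, 18], [0, 1, 12], [0, 0, 1]]

M = I + N where N = [[0, 1, 2], [0, 0, 4], [0, 0, 0]] is strictly upper-triangular, so N^3 = 0.
(I + N)^3 = I + 3·N + 3·N^2 = [[1, 3, 18], [0, 1, 12], [0, 0, 1]].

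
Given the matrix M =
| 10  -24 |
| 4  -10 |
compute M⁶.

tr M = 0 and det M = -4, so the characteristic polynomial is λ² − (0)λ + (-4) with roots -2 and 2.
Eigenvectors give P = [[-2, 3], [-1, 1]] with P⁻¹ = [[1, -3], [1, -2]], and M = P·diag(-2, 2)·P⁻¹.
Then M⁶ = P·diag(64, 64)·P⁻¹ = [[-128, 192], [-64, 64]] · [[1, -3], [1, -2]] = [[64, 0], [0, 64]].

[[64, 0], [0, 64]]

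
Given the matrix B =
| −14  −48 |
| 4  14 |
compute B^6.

[[64, 0], [0, 64]]

tr B = 0 and det B = −4, so the characteristic polynomial is λ² − (0)λ + (−4) with roots 2 and −2.
Eigenvectors give P = [[−3, 4], [1, −1]] with P⁻¹ = [[1, 4], [1, 3]], and B = P·diag(2, −2)·P⁻¹.
Then B^6 = P·diag(64, 64)·P⁻¹ = [[−192, 256], [64, −64]] · [[1, 4], [1, 3]] = [[64, 0], [0, 64]].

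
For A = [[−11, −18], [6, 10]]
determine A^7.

tr A = −1 and det A = −2, so the characteristic polynomial is λ² − (−1)λ + (−2) with roots −2 and 1.
Eigenvectors give P = [[2, 3], [−1, −2]] with P⁻¹ = [[2, 3], [−1, −2]], and A = P·diag(−2, 1)·P⁻¹.
Then A^7 = P·diag(−128, 1)·P⁻¹ = [[−256, 3], [128, −2]] · [[2, 3], [−1, −2]] = [[−515, −774], [258, 388]].

[[−515, −774], [258, 388]]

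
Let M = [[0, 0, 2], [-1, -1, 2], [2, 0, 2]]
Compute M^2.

[[4, 0, 4], [5, 1, 0], [4, 0, 8]]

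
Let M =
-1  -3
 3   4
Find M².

[[-8, -9], [9, 7]]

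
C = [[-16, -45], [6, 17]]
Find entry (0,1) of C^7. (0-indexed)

tr C = 1 and det C = -2, so the characteristic polynomial is λ² − (1)λ + (-2) with roots 2 and -1.
Eigenvectors give P = [[-5, 3], [2, -1]] with P⁻¹ = [[1, 3], [2, 5]], and C = P·diag(2, -1)·P⁻¹.
Then C^7 = P·diag(128, -1)·P⁻¹ = [[-640, -3], [256, 1]] · [[1, 3], [2, 5]] = [[-646, -1935], [258, 773]].

-1935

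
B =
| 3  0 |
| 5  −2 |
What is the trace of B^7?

2059

tr B = 1 and det B = −6, so the characteristic polynomial is λ² − (1)λ + (−6) with roots −2 and 3.
Eigenvectors give P = [[0, 1], [−1, 1]] with P⁻¹ = [[1, −1], [1, 0]], and B = P·diag(−2, 3)·P⁻¹.
Then B^7 = P·diag(−128, 2187)·P⁻¹ = [[0, 2187], [128, 2187]] · [[1, −1], [1, 0]] = [[2187, 0], [2315, −128]].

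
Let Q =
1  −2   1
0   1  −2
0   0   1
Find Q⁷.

[[1, −14, 91], [0, 1, −14], [0, 0, 1]]

Q = I + N where N = [[0, −2, 1], [0, 0, −2], [0, 0, 0]] is strictly upper-triangular, so N³ = 0.
(I + N)⁷ = I + 7·N + 21·N² = [[1, −14, 91], [0, 1, −14], [0, 0, 1]].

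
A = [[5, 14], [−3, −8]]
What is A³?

[[41, 98], [−21, −50]]

tr A = −3 and det A = 2, so the characteristic polynomial is λ² − (−3)λ + (2) with roots −1 and −2.
Eigenvectors give P = [[−7, 2], [3, −1]] with P⁻¹ = [[−1, −2], [−3, −7]], and A = P·diag(−1, −2)·P⁻¹.
Then A³ = P·diag(−1, −8)·P⁻¹ = [[7, −16], [−3, 8]] · [[−1, −2], [−3, −7]] = [[41, 98], [−21, −50]].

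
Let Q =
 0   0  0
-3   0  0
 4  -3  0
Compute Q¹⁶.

Q is strictly triangular, hence nilpotent: Q³ = 0, so Q¹⁶ = 0.

[[0, 0, 0], [0, 0, 0], [0, 0, 0]]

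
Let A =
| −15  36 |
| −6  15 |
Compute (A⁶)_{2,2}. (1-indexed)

729

tr A = 0 and det A = −9, so the characteristic polynomial is λ² − (0)λ + (−9) with roots 3 and −3.
Eigenvectors give P = [[2, 3], [1, 1]] with P⁻¹ = [[−1, 3], [1, −2]], and A = P·diag(3, −3)·P⁻¹.
Then A⁶ = P·diag(729, 729)·P⁻¹ = [[1458, 2187], [729, 729]] · [[−1, 3], [1, −2]] = [[729, 0], [0, 729]].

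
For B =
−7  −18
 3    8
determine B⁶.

tr B = 1 and det B = −2, so the characteristic polynomial is λ² − (1)λ + (−2) with roots 2 and −1.
Eigenvectors give P = [[−2, −3], [1, 1]] with P⁻¹ = [[1, 3], [−1, −2]], and B = P·diag(2, −1)·P⁻¹.
Then B⁶ = P·diag(64, 1)·P⁻¹ = [[−128, −3], [64, 1]] · [[1, 3], [−1, −2]] = [[−125, −378], [63, 190]].

[[−125, −378], [63, 190]]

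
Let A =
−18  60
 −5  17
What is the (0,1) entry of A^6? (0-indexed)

tr A = −1 and det A = −6, so the characteristic polynomial is λ² − (−1)λ + (−6) with roots 2 and −3.
Eigenvectors give P = [[−3, −4], [−1, −1]] with P⁻¹ = [[1, −4], [−1, 3]], and A = P·diag(2, −3)·P⁻¹.
Then A^6 = P·diag(64, 729)·P⁻¹ = [[−192, −2916], [−64, −729]] · [[1, −4], [−1, 3]] = [[2724, −7980], [665, −1931]].

−7980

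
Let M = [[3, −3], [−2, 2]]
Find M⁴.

M² = [[15, −15], [−10, 10]]
M³ = [[75, −75], [−50, 50]]
M⁴ = [[375, −375], [−250, 250]]

[[375, −375], [−250, 250]]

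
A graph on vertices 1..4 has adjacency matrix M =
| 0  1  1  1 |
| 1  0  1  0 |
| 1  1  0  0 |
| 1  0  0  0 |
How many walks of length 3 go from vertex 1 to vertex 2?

The number of length-3 walks from vertex 1 to vertex 2 is entry (1,2) of M³, where M is the adjacency matrix.
M² = [[3, 1, 1, 0], [1, 2, 1, 1], [1, 1, 2, 1], [0, 1, 1, 1]]
M³ = [[2, 4, 4, 3], [4, 2, 3, 1], [4, 3, 2, 1], [3, 1, 1, 0]]

4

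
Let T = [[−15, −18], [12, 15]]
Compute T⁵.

[[−1215, −1458], [972, 1215]]

tr T = 0 and det T = −9, so the characteristic polynomial is λ² − (0)λ + (−9) with roots −3 and 3.
Eigenvectors give P = [[−3, 1], [2, −1]] with P⁻¹ = [[−1, −1], [−2, −3]], and T = P·diag(−3, 3)·P⁻¹.
Then T⁵ = P·diag(−243, 243)·P⁻¹ = [[729, 243], [−486, −243]] · [[−1, −1], [−2, −3]] = [[−1215, −1458], [972, 1215]].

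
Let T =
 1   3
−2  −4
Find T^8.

tr T = −3 and det T = 2, so the characteristic polynomial is λ² − (−3)λ + (2) with roots −1 and −2.
Eigenvectors give P = [[3, 1], [−2, −1]] with P⁻¹ = [[1, 1], [−2, −3]], and T = P·diag(−1, −2)·P⁻¹.
Then T^8 = P·diag(1, 256)·P⁻¹ = [[3, 256], [−2, −256]] · [[1, 1], [−2, −3]] = [[−509, −765], [510, 766]].

[[−509, −765], [510, 766]]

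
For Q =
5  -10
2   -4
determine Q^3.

[[5, -10], [2, -4]]

Q² = Q (a projection; rank 1, trace 1), so Q^3 = Q.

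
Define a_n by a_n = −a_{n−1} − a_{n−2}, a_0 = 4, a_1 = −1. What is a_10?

With companion matrix A = [[−1, −1], [1, 0]], [a_n, a_{n−1}]ᵀ = A·[a_{n−1}, a_{n−2}]ᵀ, so [a_10, a_9]ᵀ = A⁹·[a_1, a_0]ᵀ.
A⁹ = [[1, 0], [0, 1]], giving [a_10, a_9]ᵀ = [[−1], [4]].

−1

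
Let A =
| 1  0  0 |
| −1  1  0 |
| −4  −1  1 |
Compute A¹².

A = I + N where N = [[0, 0, 0], [−1, 0, 0], [−4, −1, 0]] is strictly lower-triangular, so N³ = 0.
(I + N)¹² = I + 12·N + 66·N² = [[1, 0, 0], [−12, 1, 0], [18, −12, 1]].

[[1, 0, 0], [−12, 1, 0], [18, −12, 1]]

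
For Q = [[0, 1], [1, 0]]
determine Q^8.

[[1, 0], [0, 1]]

Q² = I (check: tr Q = 0 and det Q = −1), so Q^8 = I since 8 is even.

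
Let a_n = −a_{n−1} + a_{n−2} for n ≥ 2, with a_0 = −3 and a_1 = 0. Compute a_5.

9

With companion matrix C = [[−1, 1], [1, 0]], [a_n, a_{n−1}]ᵀ = C·[a_{n−1}, a_{n−2}]ᵀ, so [a_5, a_4]ᵀ = C⁴·[a_1, a_0]ᵀ.
C⁴ = [[5, −3], [−3, 2]], giving [a_5, a_4]ᵀ = [[9], [−6]].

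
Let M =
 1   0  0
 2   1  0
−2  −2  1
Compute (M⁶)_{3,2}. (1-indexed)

M = I + N where N = [[0, 0, 0], [2, 0, 0], [−2, −2, 0]] is strictly lower-triangular, so N³ = 0.
(I + N)⁶ = I + 6·N + 15·N² = [[1, 0, 0], [12, 1, 0], [−72, −12, 1]].

−12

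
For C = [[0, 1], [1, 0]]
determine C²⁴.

[[1, 0], [0, 1]]

C² = I (check: tr C = 0 and det C = -1), so C²⁴ = I since 24 is even.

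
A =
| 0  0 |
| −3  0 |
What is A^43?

[[0, 0], [0, 0]]

A is strictly triangular, hence nilpotent: A^2 = 0, so A^43 = 0.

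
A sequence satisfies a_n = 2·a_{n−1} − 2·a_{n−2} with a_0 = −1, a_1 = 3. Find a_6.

With companion matrix T = [[2, −2], [1, 0]], [a_n, a_{n−1}]ᵀ = T·[a_{n−1}, a_{n−2}]ᵀ, so [a_6, a_5]ᵀ = T^5·[a_1, a_0]ᵀ.
T^5 = [[−8, 8], [−4, 0]], giving [a_6, a_5]ᵀ = [[−32], [−12]].

−32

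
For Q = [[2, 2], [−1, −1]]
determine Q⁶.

Q² = Q (a projection; rank 1, trace 1), so Q⁶ = Q.

[[2, 2], [−1, −1]]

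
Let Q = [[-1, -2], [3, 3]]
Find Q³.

Q² = [[-5, -4], [6, 3]]
Q³ = [[-7, -2], [3, -3]]

[[-7, -2], [3, -3]]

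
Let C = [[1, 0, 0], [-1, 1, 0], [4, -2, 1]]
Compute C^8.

C = I + N where N = [[0, 0, 0], [-1, 0, 0], [4, -2, 0]] is strictly lower-triangular, so N^3 = 0.
(I + N)^8 = I + 8·N + 28·N^2 = [[1, 0, 0], [-8, 1, 0], [88, -16, 1]].

[[1, 0, 0], [-8, 1, 0], [88, -16, 1]]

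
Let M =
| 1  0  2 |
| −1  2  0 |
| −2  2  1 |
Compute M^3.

M^2 = [[−3, 4, 4], [−3, 4, −2], [−6, 6, −3]]
M^3 = [[−15, 16, −2], [−3, 4, −8], [−6, 6, −15]]

[[−15, 16, −2], [−3, 4, −8], [−6, 6, −15]]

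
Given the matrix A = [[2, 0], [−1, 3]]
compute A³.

tr A = 5 and det A = 6, so the characteristic polynomial is λ² − (5)λ + (6) with roots 2 and 3.
Eigenvectors give P = [[−1, 0], [−1, −1]] with P⁻¹ = [[−1, 0], [1, −1]], and A = P·diag(2, 3)·P⁻¹.
Then A³ = P·diag(8, 27)·P⁻¹ = [[−8, 0], [−8, −27]] · [[−1, 0], [1, −1]] = [[8, 0], [−19, 27]].

[[8, 0], [−19, 27]]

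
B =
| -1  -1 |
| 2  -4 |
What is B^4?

tr B = -5 and det B = 6, so the characteristic polynomial is λ² − (-5)λ + (6) with roots -2 and -3.
Eigenvectors give P = [[1, 1], [1, 2]] with P⁻¹ = [[2, -1], [-1, 1]], and B = P·diag(-2, -3)·P⁻¹.
Then B^4 = P·diag(16, 81)·P⁻¹ = [[16, 81], [16, 162]] · [[2, -1], [-1, 1]] = [[-49, 65], [-130, 146]].

[[-49, 65], [-130, 146]]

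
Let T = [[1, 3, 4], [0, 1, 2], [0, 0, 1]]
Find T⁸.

[[1, 24, 200], [0, 1, 16], [0, 0, 1]]

T = I + N where N = [[0, 3, 4], [0, 0, 2], [0, 0, 0]] is strictly upper-triangular, so N³ = 0.
(I + N)⁸ = I + 8·N + 28·N² = [[1, 24, 200], [0, 1, 16], [0, 0, 1]].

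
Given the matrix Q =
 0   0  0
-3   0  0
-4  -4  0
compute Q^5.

Q is strictly triangular, hence nilpotent: Q^3 = 0, so Q^5 = 0.

[[0, 0, 0], [0, 0, 0], [0, 0, 0]]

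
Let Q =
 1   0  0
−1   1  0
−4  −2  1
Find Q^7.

[[1, 0, 0], [−7, 1, 0], [14, −14, 1]]

Q = I + N where N = [[0, 0, 0], [−1, 0, 0], [−4, −2, 0]] is strictly lower-triangular, so N^3 = 0.
(I + N)^7 = I + 7·N + 21·N^2 = [[1, 0, 0], [−7, 1, 0], [14, −14, 1]].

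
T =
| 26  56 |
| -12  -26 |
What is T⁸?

tr T = 0 and det T = -4, so the characteristic polynomial is λ² − (0)λ + (-4) with roots 2 and -2.
Eigenvectors give P = [[7, -2], [-3, 1]] with P⁻¹ = [[1, 2], [3, 7]], and T = P·diag(2, -2)·P⁻¹.
Then T⁸ = P·diag(256, 256)·P⁻¹ = [[1792, -512], [-768, 256]] · [[1, 2], [3, 7]] = [[256, 0], [0, 256]].

[[256, 0], [0, 256]]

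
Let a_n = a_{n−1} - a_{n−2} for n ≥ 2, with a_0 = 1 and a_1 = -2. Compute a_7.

-2

With companion matrix T = [[1, -1], [1, 0]], [a_n, a_{n−1}]ᵀ = T·[a_{n−1}, a_{n−2}]ᵀ, so [a_7, a_6]ᵀ = T⁶·[a_1, a_0]ᵀ.
T⁶ = [[1, 0], [0, 1]], giving [a_7, a_6]ᵀ = [[-2], [1]].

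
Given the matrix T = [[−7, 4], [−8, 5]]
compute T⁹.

[[−39367, 19684], [−39368, 19685]]

tr T = −2 and det T = −3, so the characteristic polynomial is λ² − (−2)λ + (−3) with roots −3 and 1.
Eigenvectors give P = [[1, −1], [1, −2]] with P⁻¹ = [[2, −1], [1, −1]], and T = P·diag(−3, 1)·P⁻¹.
Then T⁹ = P·diag(−19683, 1)·P⁻¹ = [[−19683, −1], [−19683, −2]] · [[2, −1], [1, −1]] = [[−39367, 19684], [−39368, 19685]].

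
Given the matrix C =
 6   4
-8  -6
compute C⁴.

tr C = 0 and det C = -4, so the characteristic polynomial is λ² − (0)λ + (-4) with roots -2 and 2.
Eigenvectors give P = [[-1, -1], [2, 1]] with P⁻¹ = [[1, 1], [-2, -1]], and C = P·diag(-2, 2)·P⁻¹.
Then C⁴ = P·diag(16, 16)·P⁻¹ = [[-16, -16], [32, 16]] · [[1, 1], [-2, -1]] = [[16, 0], [0, 16]].

[[16, 0], [0, 16]]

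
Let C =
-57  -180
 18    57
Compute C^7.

[[-41553, -131220], [13122, 41553]]

tr C = 0 and det C = -9, so the characteristic polynomial is λ² − (0)λ + (-9) with roots -3 and 3.
Eigenvectors give P = [[-10, -3], [3, 1]] with P⁻¹ = [[-1, -3], [3, 10]], and C = P·diag(-3, 3)·P⁻¹.
Then C^7 = P·diag(-2187, 2187)·P⁻¹ = [[21870, -6561], [-6561, 2187]] · [[-1, -3], [3, 10]] = [[-41553, -131220], [13122, 41553]].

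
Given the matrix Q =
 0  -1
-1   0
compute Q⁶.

Q² = I (check: tr Q = 0 and det Q = -1), so Q⁶ = I since 6 is even.

[[1, 0], [0, 1]]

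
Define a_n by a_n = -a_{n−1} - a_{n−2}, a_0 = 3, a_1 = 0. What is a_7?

With companion matrix A = [[-1, -1], [1, 0]], [a_n, a_{n−1}]ᵀ = A·[a_{n−1}, a_{n−2}]ᵀ, so [a_7, a_6]ᵀ = A⁶·[a_1, a_0]ᵀ.
A⁶ = [[1, 0], [0, 1]], giving [a_7, a_6]ᵀ = [[0], [3]].

0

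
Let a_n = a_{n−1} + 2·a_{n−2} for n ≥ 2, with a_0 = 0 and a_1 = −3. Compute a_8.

−255

With companion matrix T = [[1, 2], [1, 0]], [a_n, a_{n−1}]ᵀ = T·[a_{n−1}, a_{n−2}]ᵀ, so [a_8, a_7]ᵀ = T⁷·[a_1, a_0]ᵀ.
T⁷ = [[85, 86], [43, 42]], giving [a_8, a_7]ᵀ = [[−255], [−129]].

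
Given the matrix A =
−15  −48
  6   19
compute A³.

tr A = 4 and det A = 3, so the characteristic polynomial is λ² − (4)λ + (3) with roots 1 and 3.
Eigenvectors give P = [[3, 8], [−1, −3]] with P⁻¹ = [[3, 8], [−1, −3]], and A = P·diag(1, 3)·P⁻¹.
Then A³ = P·diag(1, 27)·P⁻¹ = [[3, 216], [−1, −81]] · [[3, 8], [−1, −3]] = [[−207, −624], [78, 235]].

[[−207, −624], [78, 235]]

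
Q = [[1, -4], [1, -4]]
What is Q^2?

[[-3, 12], [-3, 12]]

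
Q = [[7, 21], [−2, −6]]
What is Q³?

[[7, 21], [−2, −6]]

Q² = Q (a projection; rank 1, trace 1), so Q³ = Q.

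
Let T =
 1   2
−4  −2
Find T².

[[−7, −2], [4, −4]]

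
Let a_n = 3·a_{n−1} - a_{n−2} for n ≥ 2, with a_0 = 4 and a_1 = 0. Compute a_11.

-27060

With companion matrix C = [[3, -1], [1, 0]], [a_n, a_{n−1}]ᵀ = C·[a_{n−1}, a_{n−2}]ᵀ, so [a_11, a_10]ᵀ = C^10·[a_1, a_0]ᵀ.
C^10 = [[17711, -6765], [6765, -2584]], giving [a_11, a_10]ᵀ = [[-27060], [-10336]].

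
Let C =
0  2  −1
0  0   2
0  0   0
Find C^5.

C is strictly triangular, hence nilpotent: C^3 = 0, so C^5 = 0.

[[0, 0, 0], [0, 0, 0], [0, 0, 0]]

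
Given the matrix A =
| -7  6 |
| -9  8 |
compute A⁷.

tr A = 1 and det A = -2, so the characteristic polynomial is λ² − (1)λ + (-2) with roots 2 and -1.
Eigenvectors give P = [[-2, 1], [-3, 1]] with P⁻¹ = [[1, -1], [3, -2]], and A = P·diag(2, -1)·P⁻¹.
Then A⁷ = P·diag(128, -1)·P⁻¹ = [[-256, -1], [-384, -1]] · [[1, -1], [3, -2]] = [[-259, 258], [-387, 386]].

[[-259, 258], [-387, 386]]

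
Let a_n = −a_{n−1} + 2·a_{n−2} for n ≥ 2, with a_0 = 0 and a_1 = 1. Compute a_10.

With companion matrix B = [[−1, 2], [1, 0]], [a_n, a_{n−1}]ᵀ = B·[a_{n−1}, a_{n−2}]ᵀ, so [a_10, a_9]ᵀ = B⁹·[a_1, a_0]ᵀ.
B⁹ = [[−341, 342], [171, −170]], giving [a_10, a_9]ᵀ = [[−341], [171]].

−341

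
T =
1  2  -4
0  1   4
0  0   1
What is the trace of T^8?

3

T = I + N where N = [[0, 2, -4], [0, 0, 4], [0, 0, 0]] is strictly upper-triangular, so N^3 = 0.
(I + N)^8 = I + 8·N + 28·N^2 = [[1, 16, 192], [0, 1, 32], [0, 0, 1]].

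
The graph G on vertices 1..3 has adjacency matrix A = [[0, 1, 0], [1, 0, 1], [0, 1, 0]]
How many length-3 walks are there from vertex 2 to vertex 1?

The number of length-3 walks from vertex 2 to vertex 1 is entry (2,1) of A³, where A is the adjacency matrix.
A² = [[1, 0, 1], [0, 2, 0], [1, 0, 1]]
A³ = [[0, 2, 0], [2, 0, 2], [0, 2, 0]]

2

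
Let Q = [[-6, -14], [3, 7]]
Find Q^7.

Q² = Q (a projection; rank 1, trace 1), so Q^7 = Q.

[[-6, -14], [3, 7]]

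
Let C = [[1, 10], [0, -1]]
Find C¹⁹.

C² = I (check: tr C = 0 and det C = -1), so C¹⁹ = C since 19 is odd.

[[1, 10], [0, -1]]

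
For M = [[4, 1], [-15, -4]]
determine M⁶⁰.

[[1, 0], [0, 1]]

M² = I (check: tr M = 0 and det M = -1), so M⁶⁰ = I since 60 is even.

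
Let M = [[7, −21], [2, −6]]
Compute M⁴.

M² = M (a projection; rank 1, trace 1), so M⁴ = M.

[[7, −21], [2, −6]]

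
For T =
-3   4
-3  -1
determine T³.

T² = [[-3, -16], [12, -11]]
T³ = [[57, 4], [-3, 59]]

[[57, 4], [-3, 59]]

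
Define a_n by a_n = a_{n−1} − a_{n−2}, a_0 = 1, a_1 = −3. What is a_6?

1

With companion matrix C = [[1, −1], [1, 0]], [a_n, a_{n−1}]ᵀ = C·[a_{n−1}, a_{n−2}]ᵀ, so [a_6, a_5]ᵀ = C⁵·[a_1, a_0]ᵀ.
C⁵ = [[0, 1], [−1, 1]], giving [a_6, a_5]ᵀ = [[1], [4]].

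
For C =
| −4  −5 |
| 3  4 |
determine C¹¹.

C² = I (check: tr C = 0 and det C = −1), so C¹¹ = C since 11 is odd.

[[−4, −5], [3, 4]]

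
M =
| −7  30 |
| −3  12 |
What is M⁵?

[[−1867, 6330], [−633, 2142]]

tr M = 5 and det M = 6, so the characteristic polynomial is λ² − (5)λ + (6) with roots 2 and 3.
Eigenvectors give P = [[10, 3], [3, 1]] with P⁻¹ = [[1, −3], [−3, 10]], and M = P·diag(2, 3)·P⁻¹.
Then M⁵ = P·diag(32, 243)·P⁻¹ = [[320, 729], [96, 243]] · [[1, −3], [−3, 10]] = [[−1867, 6330], [−633, 2142]].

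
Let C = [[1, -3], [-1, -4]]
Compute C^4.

[[43, 207], [69, 388]]

C^2 = [[4, 9], [3, 19]]
C^3 = [[-5, -48], [-16, -85]]
C^4 = [[43, 207], [69, 388]]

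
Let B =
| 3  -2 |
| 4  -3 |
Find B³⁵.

B² = I (check: tr B = 0 and det B = -1), so B³⁵ = B since 35 is odd.

[[3, -2], [4, -3]]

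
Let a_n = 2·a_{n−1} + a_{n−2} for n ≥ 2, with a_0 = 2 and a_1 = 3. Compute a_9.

3771

With companion matrix C = [[2, 1], [1, 0]], [a_n, a_{n−1}]ᵀ = C·[a_{n−1}, a_{n−2}]ᵀ, so [a_9, a_8]ᵀ = C⁸·[a_1, a_0]ᵀ.
C⁸ = [[985, 408], [408, 169]], giving [a_9, a_8]ᵀ = [[3771], [1562]].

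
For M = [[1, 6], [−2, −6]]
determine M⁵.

tr M = −5 and det M = 6, so the characteristic polynomial is λ² − (−5)λ + (6) with roots −3 and −2.
Eigenvectors give P = [[−3, −2], [2, 1]] with P⁻¹ = [[1, 2], [−2, −3]], and M = P·diag(−3, −2)·P⁻¹.
Then M⁵ = P·diag(−243, −32)·P⁻¹ = [[729, 64], [−486, −32]] · [[1, 2], [−2, −3]] = [[601, 1266], [−422, −876]].

[[601, 1266], [−422, −876]]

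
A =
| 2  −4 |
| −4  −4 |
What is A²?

[[20, 8], [8, 32]]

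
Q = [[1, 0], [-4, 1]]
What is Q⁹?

Q = I + N where N = [[0, 0], [-4, 0]] is strictly lower-triangular, so N² = 0.
(I + N)⁹ = I + 9·N = [[1, 0], [-36, 1]].

[[1, 0], [-36, 1]]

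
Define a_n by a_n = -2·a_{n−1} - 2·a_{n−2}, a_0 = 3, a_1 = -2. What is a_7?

-32

With companion matrix C = [[-2, -2], [1, 0]], [a_n, a_{n−1}]ᵀ = C·[a_{n−1}, a_{n−2}]ᵀ, so [a_7, a_6]ᵀ = C⁶·[a_1, a_0]ᵀ.
C⁶ = [[-8, -16], [8, 8]], giving [a_7, a_6]ᵀ = [[-32], [8]].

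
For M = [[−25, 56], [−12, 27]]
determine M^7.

[[−13129, 30632], [−6564, 15315]]

tr M = 2 and det M = −3, so the characteristic polynomial is λ² − (2)λ + (−3) with roots −1 and 3.
Eigenvectors give P = [[7, 2], [3, 1]] with P⁻¹ = [[1, −2], [−3, 7]], and M = P·diag(−1, 3)·P⁻¹.
Then M^7 = P·diag(−1, 2187)·P⁻¹ = [[−7, 4374], [−3, 2187]] · [[1, −2], [−3, 7]] = [[−13129, 30632], [−6564, 15315]].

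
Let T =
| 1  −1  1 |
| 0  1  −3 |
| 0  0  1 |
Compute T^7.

T = I + N where N = [[0, −1, 1], [0, 0, −3], [0, 0, 0]] is strictly upper-triangular, so N^3 = 0.
(I + N)^7 = I + 7·N + 21·N^2 = [[1, −7, 70], [0, 1, −21], [0, 0, 1]].

[[1, −7, 70], [0, 1, −21], [0, 0, 1]]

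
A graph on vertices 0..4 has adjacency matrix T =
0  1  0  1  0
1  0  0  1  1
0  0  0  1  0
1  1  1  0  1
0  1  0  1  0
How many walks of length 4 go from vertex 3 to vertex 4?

10

The number of length-4 walks from vertex 3 to vertex 4 is entry (3,4) of T⁴, where T is the adjacency matrix.
T² = [[2, 1, 1, 1, 2], [1, 3, 1, 2, 1], [1, 1, 1, 0, 1], [1, 2, 0, 4, 1], [2, 1, 1, 1, 2]]
T³ = [[2, 5, 1, 6, 2], [5, 4, 2, 6, 5], [1, 2, 0, 4, 1], [6, 6, 4, 4, 6], [2, 5, 1, 6, 2]]
T⁴ = [[11, 10, 6, 10, 11], [10, 16, 6, 16, 10], [6, 6, 4, 4, 6], [10, 16, 4, 22, 10], [11, 10, 6, 10, 11]]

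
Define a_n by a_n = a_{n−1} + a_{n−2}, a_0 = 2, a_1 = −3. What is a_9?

With companion matrix Q = [[1, 1], [1, 0]], [a_n, a_{n−1}]ᵀ = Q·[a_{n−1}, a_{n−2}]ᵀ, so [a_9, a_8]ᵀ = Q^8·[a_1, a_0]ᵀ.
Q^8 = [[34, 21], [21, 13]], giving [a_9, a_8]ᵀ = [[−60], [−37]].

−60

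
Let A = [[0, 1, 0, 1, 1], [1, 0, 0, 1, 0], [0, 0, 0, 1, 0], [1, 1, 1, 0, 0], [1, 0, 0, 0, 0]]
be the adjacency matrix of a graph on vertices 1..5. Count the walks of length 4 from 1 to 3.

5

The number of length-4 walks from vertex 1 to vertex 3 is entry (1,3) of A^4, where A is the adjacency matrix.
A^2 = [[3, 1, 1, 1, 0], [1, 2, 1, 1, 1], [1, 1, 1, 0, 0], [1, 1, 0, 3, 1], [0, 1, 0, 1, 1]]
A^3 = [[2, 4, 1, 5, 3], [4, 2, 1, 4, 1], [1, 1, 0, 3, 1], [5, 4, 3, 2, 1], [3, 1, 1, 1, 0]]
A^4 = [[12, 7, 5, 7, 2], [7, 8, 4, 7, 4], [5, 4, 3, 2, 1], [7, 7, 2, 12, 5], [2, 4, 1, 5, 3]]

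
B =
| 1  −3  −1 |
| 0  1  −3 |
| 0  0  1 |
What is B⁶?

B = I + N where N = [[0, −3, −1], [0, 0, −3], [0, 0, 0]] is strictly upper-triangular, so N³ = 0.
(I + N)⁶ = I + 6·N + 15·N² = [[1, −18, 129], [0, 1, −18], [0, 0, 1]].

[[1, −18, 129], [0, 1, −18], [0, 0, 1]]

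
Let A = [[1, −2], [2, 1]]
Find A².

[[−3, −4], [4, −3]]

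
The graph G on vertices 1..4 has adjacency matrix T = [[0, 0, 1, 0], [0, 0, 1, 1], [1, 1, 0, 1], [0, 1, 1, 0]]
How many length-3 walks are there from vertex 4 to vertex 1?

1

The number of length-3 walks from vertex 4 to vertex 1 is entry (4,1) of T³, where T is the adjacency matrix.
T² = [[1, 1, 0, 1], [1, 2, 1, 1], [0, 1, 3, 1], [1, 1, 1, 2]]
T³ = [[0, 1, 3, 1], [1, 2, 4, 3], [3, 4, 2, 4], [1, 3, 4, 2]]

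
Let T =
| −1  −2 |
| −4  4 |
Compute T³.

[[15, −42], [−84, 120]]

T² = [[9, −6], [−12, 24]]
T³ = [[15, −42], [−84, 120]]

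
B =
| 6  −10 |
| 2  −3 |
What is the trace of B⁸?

257

tr B = 3 and det B = 2, so the characteristic polynomial is λ² − (3)λ + (2) with roots 2 and 1.
Eigenvectors give P = [[5, 2], [2, 1]] with P⁻¹ = [[1, −2], [−2, 5]], and B = P·diag(2, 1)·P⁻¹.
Then B⁸ = P·diag(256, 1)·P⁻¹ = [[1280, 2], [512, 1]] · [[1, −2], [−2, 5]] = [[1276, −2550], [510, −1019]].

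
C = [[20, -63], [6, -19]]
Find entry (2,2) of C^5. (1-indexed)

tr C = 1 and det C = -2, so the characteristic polynomial is λ² − (1)λ + (-2) with roots 2 and -1.
Eigenvectors give P = [[-7, -3], [-2, -1]] with P⁻¹ = [[-1, 3], [2, -7]], and C = P·diag(2, -1)·P⁻¹.
Then C^5 = P·diag(32, -1)·P⁻¹ = [[-224, 3], [-64, 1]] · [[-1, 3], [2, -7]] = [[230, -693], [66, -199]].

-199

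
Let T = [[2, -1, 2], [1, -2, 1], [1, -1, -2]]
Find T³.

T² = [[5, -2, -1], [1, 2, -2], [-1, 3, 5]]
T³ = [[7, 0, 10], [2, -3, 8], [6, -10, -9]]

[[7, 0, 10], [2, -3, 8], [6, -10, -9]]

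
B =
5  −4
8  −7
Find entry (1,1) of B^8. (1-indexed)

−6559

tr B = −2 and det B = −3, so the characteristic polynomial is λ² − (−2)λ + (−3) with roots −3 and 1.
Eigenvectors give P = [[−1, 1], [−2, 1]] with P⁻¹ = [[1, −1], [2, −1]], and B = P·diag(−3, 1)·P⁻¹.
Then B^8 = P·diag(6561, 1)·P⁻¹ = [[−6561, 1], [−13122, 1]] · [[1, −1], [2, −1]] = [[−6559, 6560], [−13120, 13121]].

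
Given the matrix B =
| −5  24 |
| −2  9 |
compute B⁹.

tr B = 4 and det B = 3, so the characteristic polynomial is λ² − (4)λ + (3) with roots 1 and 3.
Eigenvectors give P = [[4, 3], [1, 1]] with P⁻¹ = [[1, −3], [−1, 4]], and B = P·diag(1, 3)·P⁻¹.
Then B⁹ = P·diag(1, 19683)·P⁻¹ = [[4, 59049], [1, 19683]] · [[1, −3], [−1, 4]] = [[−59045, 236184], [−19682, 78729]].

[[−59045, 236184], [−19682, 78729]]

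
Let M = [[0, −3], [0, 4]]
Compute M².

[[0, −12], [0, 16]]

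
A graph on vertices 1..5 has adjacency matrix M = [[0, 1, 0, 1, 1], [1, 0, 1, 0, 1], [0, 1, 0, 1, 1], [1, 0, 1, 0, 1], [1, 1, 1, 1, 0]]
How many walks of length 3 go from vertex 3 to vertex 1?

The number of length-3 walks from vertex 3 to vertex 1 is entry (3,1) of M^3, where M is the adjacency matrix.
M^2 = [[3, 1, 3, 1, 2], [1, 3, 1, 3, 2], [3, 1, 3, 1, 2], [1, 3, 1, 3, 2], [2, 2, 2, 2, 4]]
M^3 = [[4, 8, 4, 8, 8], [8, 4, 8, 4, 8], [4, 8, 4, 8, 8], [8, 4, 8, 4, 8], [8, 8, 8, 8, 8]]

4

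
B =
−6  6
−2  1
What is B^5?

[[−876, 1266], [−422, 601]]

tr B = −5 and det B = 6, so the characteristic polynomial is λ² − (−5)λ + (6) with roots −2 and −3.
Eigenvectors give P = [[−3, −2], [−2, −1]] with P⁻¹ = [[1, −2], [−2, 3]], and B = P·diag(−2, −3)·P⁻¹.
Then B^5 = P·diag(−32, −243)·P⁻¹ = [[96, 486], [64, 243]] · [[1, −2], [−2, 3]] = [[−876, 1266], [−422, 601]].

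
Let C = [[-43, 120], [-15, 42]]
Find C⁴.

[[601, -1560], [195, -504]]

tr C = -1 and det C = -6, so the characteristic polynomial is λ² − (-1)λ + (-6) with roots -3 and 2.
Eigenvectors give P = [[3, -8], [1, -3]] with P⁻¹ = [[3, -8], [1, -3]], and C = P·diag(-3, 2)·P⁻¹.
Then C⁴ = P·diag(81, 16)·P⁻¹ = [[243, -128], [81, -48]] · [[3, -8], [1, -3]] = [[601, -1560], [195, -504]].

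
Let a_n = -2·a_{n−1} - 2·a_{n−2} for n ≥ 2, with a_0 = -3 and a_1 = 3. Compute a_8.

-48

With companion matrix M = [[-2, -2], [1, 0]], [a_n, a_{n−1}]ᵀ = M·[a_{n−1}, a_{n−2}]ᵀ, so [a_8, a_7]ᵀ = M⁷·[a_1, a_0]ᵀ.
M⁷ = [[0, 16], [-8, -16]], giving [a_8, a_7]ᵀ = [[-48], [24]].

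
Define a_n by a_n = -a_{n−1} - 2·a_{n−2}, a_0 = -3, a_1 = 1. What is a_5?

With companion matrix C = [[-1, -2], [1, 0]], [a_n, a_{n−1}]ᵀ = C·[a_{n−1}, a_{n−2}]ᵀ, so [a_5, a_4]ᵀ = C⁴·[a_1, a_0]ᵀ.
C⁴ = [[-1, -6], [3, 2]], giving [a_5, a_4]ᵀ = [[17], [-3]].

17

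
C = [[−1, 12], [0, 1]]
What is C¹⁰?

C² = I (check: tr C = 0 and det C = −1), so C¹⁰ = I since 10 is even.

[[1, 0], [0, 1]]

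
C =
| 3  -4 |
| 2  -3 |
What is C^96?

C² = I (check: tr C = 0 and det C = -1), so C^96 = I since 96 is even.

[[1, 0], [0, 1]]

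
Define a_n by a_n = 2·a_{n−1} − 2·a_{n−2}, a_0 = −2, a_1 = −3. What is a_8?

−32

With companion matrix B = [[2, −2], [1, 0]], [a_n, a_{n−1}]ᵀ = B·[a_{n−1}, a_{n−2}]ᵀ, so [a_8, a_7]ᵀ = B⁷·[a_1, a_0]ᵀ.
B⁷ = [[0, 16], [−8, 16]], giving [a_8, a_7]ᵀ = [[−32], [−8]].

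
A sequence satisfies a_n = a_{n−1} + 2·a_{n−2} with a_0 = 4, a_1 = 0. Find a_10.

1368

With companion matrix Q = [[1, 2], [1, 0]], [a_n, a_{n−1}]ᵀ = Q·[a_{n−1}, a_{n−2}]ᵀ, so [a_10, a_9]ᵀ = Q^9·[a_1, a_0]ᵀ.
Q^9 = [[341, 342], [171, 170]], giving [a_10, a_9]ᵀ = [[1368], [680]].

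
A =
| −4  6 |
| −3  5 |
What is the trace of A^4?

tr A = 1 and det A = −2, so the characteristic polynomial is λ² − (1)λ + (−2) with roots −1 and 2.
Eigenvectors give P = [[2, −1], [1, −1]] with P⁻¹ = [[1, −1], [1, −2]], and A = P·diag(−1, 2)·P⁻¹.
Then A^4 = P·diag(1, 16)·P⁻¹ = [[2, −16], [1, −16]] · [[1, −1], [1, −2]] = [[−14, 30], [−15, 31]].

17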